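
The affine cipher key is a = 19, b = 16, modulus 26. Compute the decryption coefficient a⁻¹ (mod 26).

Run Euclid on (26, 19):
26 = 1*19 + 7
19 = 2*7 + 5
7 = 1*5 + 2
5 = 2*2 + 1
2 = 2*1 + 0
gcd = 1, so the inverse exists. Back-substitute:
1 = 5 − 2·2
1 = −2·7 + 3·5
1 = 3·19 − 8·7
1 = −8·26 + 11·19
So 19·11 ≡ 1 (mod 26).

11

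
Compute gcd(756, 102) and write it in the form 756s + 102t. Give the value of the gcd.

Repeated division:
756 = 7×102 + 42
102 = 2×42 + 18
42 = 2×18 + 6
18 = 3×6 + 0
gcd(756, 102) = 6.
Working backward:
6 = 42 − 2·18
6 = −2·102 + 5·42
6 = 5·756 − 37·102
So 6 = (5)·756 + (-37)·102.

6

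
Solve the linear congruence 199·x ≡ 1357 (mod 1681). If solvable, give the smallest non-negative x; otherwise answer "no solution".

First find gcd(199, 1681):
1681 = 8·199 + 89
199 = 2·89 + 21
89 = 4·21 + 5
21 = 4·5 + 1
5 = 5·1 + 0
gcd = 1, so a unique solution mod 1681 exists.
Back-substitute for the Bézout coefficients:
1 = 21 − 4·5
1 = −4·89 + 17·21
1 = 17·199 − 38·89
1 = −38·1681 + 321·199
So 199·(321) ≡ 1 (mod 1681), giving 199⁻¹ ≡ 321.
x ≡ 199⁻¹·1357 ≡ 321·1357 ≡ 218 (mod 1681).

218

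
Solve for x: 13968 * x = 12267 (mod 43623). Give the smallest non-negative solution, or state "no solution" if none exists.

410

First find gcd(13968, 43623):
43623 = 3*13968 + 1719
13968 = 8*1719 + 216
1719 = 7*216 + 207
216 = 1*207 + 9
207 = 23*9 + 0
gcd = 9 and 9 | 12267, so solutions exist. Divide through by 9: 1552x ≡ 1363 (mod 4847).
Now find 1552⁻¹ mod 4847:
4847 = 3×1552 + 191
1552 = 8×191 + 24
191 = 7×24 + 23
24 = 1×23 + 1
23 = 23×1 + 0
Back-substitute:
1 = 24 − 23
1 = −191 + 8·24
1 = 8·1552 − 65·191
1 = −65·4847 + 203·1552
So 1552⁻¹ ≡ 203 (mod 4847).
Then x ≡ 203·1363 ≡ 410 (mod 4847); the smallest non-negative solution is x = 410.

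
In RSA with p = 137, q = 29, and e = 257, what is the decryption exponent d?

φ(n) = (p−1)(q−1) = 136·28 = 3808.
Need d with 257·d ≡ 1 (mod 3808). Apply the extended Euclidean algorithm:
3808 = 14·257 + 210
257 = 1·210 + 47
210 = 4·47 + 22
47 = 2·22 + 3
22 = 7·3 + 1
3 = 3·1 + 0
Back-substitute:
1 = 22 − 7·3
1 = −7·47 + 15·22
1 = 15·210 − 67·47
1 = −67·257 + 82·210
1 = 82·3808 − 1215·257
So 257·(-1215) ≡ 1 (mod 3808), hence d ≡ -1215 ≡ 2593 (mod 3808).

2593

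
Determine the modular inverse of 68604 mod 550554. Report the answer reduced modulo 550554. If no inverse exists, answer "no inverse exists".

Compute gcd(68604, 550554):
550554 = 8×68604 + 1722
68604 = 39×1722 + 1446
1722 = 1×1446 + 276
1446 = 5×276 + 66
276 = 4×66 + 12
66 = 5×12 + 6
12 = 2×6 + 0
The gcd is 6, not 1, hence no inverse exists.

no inverse exists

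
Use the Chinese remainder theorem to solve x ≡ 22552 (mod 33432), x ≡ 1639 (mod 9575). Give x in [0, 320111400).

Write x = 22552 + 33432·k. Then 33432·k ≡ 1639 − 22552 ≡ 7812 (mod 9575).
Need 33432⁻¹ mod 9575. Extended Euclid on (9575, 4707):
9575 = 2*4707 + 161
4707 = 29*161 + 38
161 = 4*38 + 9
38 = 4*9 + 2
9 = 4*2 + 1
2 = 2*1 + 0
Back-substitute:
1 = 9 − 4·2
1 = −4·38 + 17·9
1 = 17·161 − 72·38
1 = −72·4707 + 2105·161
1 = 2105·9575 − 4282·4707
33432⁻¹ ≡ 5293 (mod 9575), so k ≡ 5293·7812 ≡ 4066 (mod 9575).
x = 22552 + 33432·4066 = 135957064.

135957064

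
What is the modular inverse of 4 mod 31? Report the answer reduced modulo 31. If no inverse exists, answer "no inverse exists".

Apply the Euclidean algorithm to 31 and 4:
31 = 7*4 + 3
4 = 1*3 + 1
3 = 3*1 + 0
Since gcd(4, 31) = 1, back-substitute to write 1 as a combination:
1 = 4 − 3
1 = −31 + 8·4
So 4·8 ≡ 1 (mod 31).

8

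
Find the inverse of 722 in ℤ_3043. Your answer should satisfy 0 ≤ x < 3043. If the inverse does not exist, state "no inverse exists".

Run Euclid on (3043, 722):
3043 = 4*722 + 155
722 = 4*155 + 102
155 = 1*102 + 53
102 = 1*53 + 49
53 = 1*49 + 4
49 = 12*4 + 1
4 = 4*1 + 0
gcd = 1, so the inverse exists. Back-substitute:
1 = 49 − 12·4
1 = −12·53 + 13·49
1 = 13·102 − 25·53
1 = −25·155 + 38·102
1 = 38·722 − 177·155
1 = −177·3043 + 746·722
So 722·746 ≡ 1 (mod 3043).

746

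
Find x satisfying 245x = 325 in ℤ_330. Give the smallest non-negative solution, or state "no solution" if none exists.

35

First find gcd(245, 330):
330 = 1*245 + 85
245 = 2*85 + 75
85 = 1*75 + 10
75 = 7*10 + 5
10 = 2*5 + 0
gcd = 5 and 5 | 325, so solutions exist. Divide through by 5: 49x ≡ 65 (mod 66).
Now find 49⁻¹ mod 66:
66 = 1·49 + 17
49 = 2·17 + 15
17 = 1·15 + 2
15 = 7·2 + 1
2 = 2·1 + 0
Back-substitute:
1 = 15 − 7·2
1 = −7·17 + 8·15
1 = 8·49 − 23·17
1 = −23·66 + 31·49
So 49⁻¹ ≡ 31 (mod 66).
Then x ≡ 31·65 ≡ 35 (mod 66); the smallest non-negative solution is x = 35.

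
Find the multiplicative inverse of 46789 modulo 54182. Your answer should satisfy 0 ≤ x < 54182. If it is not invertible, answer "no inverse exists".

38469

Run Euclid on (54182, 46789):
54182 = 1×46789 + 7393
46789 = 6×7393 + 2431
7393 = 3×2431 + 100
2431 = 24×100 + 31
100 = 3×31 + 7
31 = 4×7 + 3
7 = 2×3 + 1
3 = 3×1 + 0
The gcd is 1. Working backward:
1 = 7 − 2·3
1 = −2·31 + 9·7
1 = 9·100 − 29·31
1 = −29·2431 + 705·100
1 = 705·7393 − 2144·2431
1 = −2144·46789 + 13569·7393
1 = 13569·54182 − 15713·46789
So 46789·(-15713) ≡ 1 (mod 54182), and -15713 ≡ 38469 (mod 54182).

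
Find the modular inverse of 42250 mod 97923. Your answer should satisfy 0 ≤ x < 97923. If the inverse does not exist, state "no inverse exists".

Apply the Euclidean algorithm to 97923 and 42250:
97923 = 2×42250 + 13423
42250 = 3×13423 + 1981
13423 = 6×1981 + 1537
1981 = 1×1537 + 444
1537 = 3×444 + 205
444 = 2×205 + 34
205 = 6×34 + 1
34 = 34×1 + 0
gcd = 1, so the inverse exists. Back-substitute:
1 = 205 − 6·34
1 = −6·444 + 13·205
1 = 13·1537 − 45·444
1 = −45·1981 + 58·1537
1 = 58·13423 − 393·1981
1 = −393·42250 + 1237·13423
1 = 1237·97923 − 2867·42250
Thus 42250·(-2867) ≡ 1 (mod 97923); reducing, -2867 mod 97923 = 95056.

95056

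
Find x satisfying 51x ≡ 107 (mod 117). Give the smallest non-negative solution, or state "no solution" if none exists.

gcd(51, 117):
117 = 2×51 + 15
51 = 3×15 + 6
15 = 2×6 + 3
6 = 2×3 + 0
gcd = 3, but 3 ∤ 107, so the congruence has no solution.

no solution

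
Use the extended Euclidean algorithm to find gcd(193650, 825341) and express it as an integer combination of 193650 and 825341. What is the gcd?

Euclidean algorithm:
825341 = 4*193650 + 50741
193650 = 3*50741 + 41427
50741 = 1*41427 + 9314
41427 = 4*9314 + 4171
9314 = 2*4171 + 972
4171 = 4*972 + 283
972 = 3*283 + 123
283 = 2*123 + 37
123 = 3*37 + 12
37 = 3*12 + 1
12 = 12*1 + 0
gcd(193650, 825341) = 1.
Working backward:
1 = 37 − 3·12
1 = −3·123 + 10·37
1 = 10·283 − 23·123
1 = −23·972 + 79·283
1 = 79·4171 − 339·972
1 = −339·9314 + 757·4171
1 = 757·41427 − 3367·9314
1 = −3367·50741 + 4124·41427
1 = 4124·193650 − 15739·50741
1 = −15739·825341 + 67080·193650
So 1 = (-15739)·825341 + (67080)·193650.

1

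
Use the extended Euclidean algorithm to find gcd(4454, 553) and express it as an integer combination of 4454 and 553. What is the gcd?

1

Euclidean algorithm:
4454 = 8*553 + 30
553 = 18*30 + 13
30 = 2*13 + 4
13 = 3*4 + 1
4 = 4*1 + 0
gcd(4454, 553) = 1.
Back-substituting:
1 = 13 − 3·4
1 = −3·30 + 7·13
1 = 7·553 − 129·30
1 = −129·4454 + 1039·553
So 1 = (-129)·4454 + (1039)·553.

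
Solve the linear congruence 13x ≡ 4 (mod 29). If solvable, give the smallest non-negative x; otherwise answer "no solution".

First find gcd(13, 29):
29 = 2*13 + 3
13 = 4*3 + 1
3 = 3*1 + 0
gcd = 1, so a unique solution mod 29 exists.
Back-substitute for the Bézout coefficients:
1 = 13 − 4·3
1 = −4·29 + 9·13
So 13·(9) ≡ 1 (mod 29), giving 13⁻¹ ≡ 9.
x ≡ 13⁻¹·4 ≡ 9·4 ≡ 7 (mod 29).

7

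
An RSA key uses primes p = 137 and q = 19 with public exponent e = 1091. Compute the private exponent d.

φ(n) = (p−1)(q−1) = 136·18 = 2448.
Need d with 1091·d ≡ 1 (mod 2448). Apply the extended Euclidean algorithm:
2448 = 2·1091 + 266
1091 = 4·266 + 27
266 = 9·27 + 23
27 = 1·23 + 4
23 = 5·4 + 3
4 = 1·3 + 1
3 = 3·1 + 0
Back-substitute:
1 = 4 − 3
1 = −23 + 6·4
1 = 6·27 − 7·23
1 = −7·266 + 69·27
1 = 69·1091 − 283·266
1 = −283·2448 + 635·1091
So 1091·635 ≡ 1 (mod 2448), hence d = 635.

635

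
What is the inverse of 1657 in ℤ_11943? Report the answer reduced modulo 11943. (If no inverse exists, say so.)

Run Euclid on (11943, 1657):
11943 = 7×1657 + 344
1657 = 4×344 + 281
344 = 1×281 + 63
281 = 4×63 + 29
63 = 2×29 + 5
29 = 5×5 + 4
5 = 1×4 + 1
4 = 4×1 + 0
Since gcd(1657, 11943) = 1, back-substitute to write 1 as a combination:
1 = 5 − 4
1 = −29 + 6·5
1 = 6·63 − 13·29
1 = −13·281 + 58·63
1 = 58·344 − 71·281
1 = −71·1657 + 342·344
1 = 342·11943 − 2465·1657
Hence 1657⁻¹ ≡ -2465 ≡ 9478 (mod 11943).

9478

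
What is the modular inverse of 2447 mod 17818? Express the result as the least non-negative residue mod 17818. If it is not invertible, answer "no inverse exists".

4267

Apply the Euclidean algorithm to 17818 and 2447:
17818 = 7×2447 + 689
2447 = 3×689 + 380
689 = 1×380 + 309
380 = 1×309 + 71
309 = 4×71 + 25
71 = 2×25 + 21
25 = 1×21 + 4
21 = 5×4 + 1
4 = 4×1 + 0
The gcd is 1. Working backward:
1 = 21 − 5·4
1 = −5·25 + 6·21
1 = 6·71 − 17·25
1 = −17·309 + 74·71
1 = 74·380 − 91·309
1 = −91·689 + 165·380
1 = 165·2447 − 586·689
1 = −586·17818 + 4267·2447
So 2447·4267 ≡ 1 (mod 17818).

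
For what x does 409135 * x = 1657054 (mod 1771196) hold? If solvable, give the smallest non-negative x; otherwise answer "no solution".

947870

First find gcd(409135, 1771196):
1771196 = 4·409135 + 134656
409135 = 3·134656 + 5167
134656 = 26·5167 + 314
5167 = 16·314 + 143
314 = 2·143 + 28
143 = 5·28 + 3
28 = 9·3 + 1
3 = 3·1 + 0
gcd = 1, so a unique solution mod 1771196 exists.
Back-substitute for the Bézout coefficients:
1 = 28 − 9·3
1 = −9·143 + 46·28
1 = 46·314 − 101·143
1 = −101·5167 + 1662·314
1 = 1662·134656 − 43313·5167
1 = −43313·409135 + 131601·134656
1 = 131601·1771196 − 569717·409135
So 409135·(-569717) ≡ 1 (mod 1771196), giving 409135⁻¹ ≡ 1201479.
x ≡ 409135⁻¹·1657054 ≡ 1201479·1657054 ≡ 947870 (mod 1771196).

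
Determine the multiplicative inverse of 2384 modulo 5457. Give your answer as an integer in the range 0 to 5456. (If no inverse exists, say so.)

Run Euclid on (5457, 2384):
5457 = 2·2384 + 689
2384 = 3·689 + 317
689 = 2·317 + 55
317 = 5·55 + 42
55 = 1·42 + 13
42 = 3·13 + 3
13 = 4·3 + 1
3 = 3·1 + 0
gcd = 1, so the inverse exists. Back-substitute:
1 = 13 − 4·3
1 = −4·42 + 13·13
1 = 13·55 − 17·42
1 = −17·317 + 98·55
1 = 98·689 − 213·317
1 = −213·2384 + 737·689
1 = 737·5457 − 1687·2384
Thus 2384·(-1687) ≡ 1 (mod 5457); reducing, -1687 mod 5457 = 3770.

3770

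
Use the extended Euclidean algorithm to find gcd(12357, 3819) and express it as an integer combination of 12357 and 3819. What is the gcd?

Euclidean algorithm:
12357 = 3×3819 + 900
3819 = 4×900 + 219
900 = 4×219 + 24
219 = 9×24 + 3
24 = 8×3 + 0
gcd(12357, 3819) = 3.
Back-substituting:
3 = 219 − 9·24
3 = −9·900 + 37·219
3 = 37·3819 − 157·900
3 = −157·12357 + 508·3819
So 3 = (-157)·12357 + (508)·3819.

3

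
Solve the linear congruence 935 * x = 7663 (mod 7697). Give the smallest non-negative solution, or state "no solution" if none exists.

5038

First find gcd(935, 7697):
7697 = 8·935 + 217
935 = 4·217 + 67
217 = 3·67 + 16
67 = 4·16 + 3
16 = 5·3 + 1
3 = 3·1 + 0
gcd = 1, so a unique solution mod 7697 exists.
Back-substitute for the Bézout coefficients:
1 = 16 − 5·3
1 = −5·67 + 21·16
1 = 21·217 − 68·67
1 = −68·935 + 293·217
1 = 293·7697 − 2412·935
So 935·(-2412) ≡ 1 (mod 7697), giving 935⁻¹ ≡ 5285.
x ≡ 935⁻¹·7663 ≡ 5285·7663 ≡ 5038 (mod 7697).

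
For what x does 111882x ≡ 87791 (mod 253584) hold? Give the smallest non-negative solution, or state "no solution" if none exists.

gcd(111882, 253584):
253584 = 2*111882 + 29820
111882 = 3*29820 + 22422
29820 = 1*22422 + 7398
22422 = 3*7398 + 228
7398 = 32*228 + 102
228 = 2*102 + 24
102 = 4*24 + 6
24 = 4*6 + 0
gcd = 6, but 6 ∤ 87791, so the congruence has no solution.

no solution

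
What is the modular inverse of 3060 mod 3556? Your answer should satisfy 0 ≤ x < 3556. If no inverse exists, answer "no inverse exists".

Euclidean algorithm on 3556, 3060:
3556 = 1·3060 + 496
3060 = 6·496 + 84
496 = 5·84 + 76
84 = 1·76 + 8
76 = 9·8 + 4
8 = 2·4 + 0
gcd(3060, 3556) = 4 ≠ 1, so 3060 has no multiplicative inverse modulo 3556.

no inverse exists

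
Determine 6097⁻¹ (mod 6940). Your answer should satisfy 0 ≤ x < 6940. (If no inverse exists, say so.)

gcd(6940, 6097) by repeated division:
6940 = 1×6097 + 843
6097 = 7×843 + 196
843 = 4×196 + 59
196 = 3×59 + 19
59 = 3×19 + 2
19 = 9×2 + 1
2 = 2×1 + 0
The gcd is 1. Working backward:
1 = 19 − 9·2
1 = −9·59 + 28·19
1 = 28·196 − 93·59
1 = −93·843 + 400·196
1 = 400·6097 − 2893·843
1 = −2893·6940 + 3293·6097
So 6097·3293 ≡ 1 (mod 6940).

3293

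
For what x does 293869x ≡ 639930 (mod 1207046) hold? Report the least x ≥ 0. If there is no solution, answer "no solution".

First find gcd(293869, 1207046):
1207046 = 4×293869 + 31570
293869 = 9×31570 + 9739
31570 = 3×9739 + 2353
9739 = 4×2353 + 327
2353 = 7×327 + 64
327 = 5×64 + 7
64 = 9×7 + 1
7 = 7×1 + 0
gcd = 1, so a unique solution mod 1207046 exists.
Back-substitute for the Bézout coefficients:
1 = 64 − 9·7
1 = −9·327 + 46·64
1 = 46·2353 − 331·327
1 = −331·9739 + 1370·2353
1 = 1370·31570 − 4441·9739
1 = −4441·293869 + 41339·31570
1 = 41339·1207046 − 169797·293869
So 293869·(-169797) ≡ 1 (mod 1207046), giving 293869⁻¹ ≡ 1037249.
x ≡ 293869⁻¹·639930 ≡ 1037249·639930 ≡ 86710 (mod 1207046).

86710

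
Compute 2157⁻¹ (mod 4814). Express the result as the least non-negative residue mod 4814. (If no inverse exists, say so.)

2821

Apply the Euclidean algorithm to 4814 and 2157:
4814 = 2*2157 + 500
2157 = 4*500 + 157
500 = 3*157 + 29
157 = 5*29 + 12
29 = 2*12 + 5
12 = 2*5 + 2
5 = 2*2 + 1
2 = 2*1 + 0
Since gcd(2157, 4814) = 1, back-substitute to write 1 as a combination:
1 = 5 − 2·2
1 = −2·12 + 5·5
1 = 5·29 − 12·12
1 = −12·157 + 65·29
1 = 65·500 − 207·157
1 = −207·2157 + 893·500
1 = 893·4814 − 1993·2157
So 2157·(-1993) ≡ 1 (mod 4814), and -1993 ≡ 2821 (mod 4814).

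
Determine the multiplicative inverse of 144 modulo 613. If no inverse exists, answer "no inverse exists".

Extended Euclidean algorithm:
613 = 4*144 + 37
144 = 3*37 + 33
37 = 1*33 + 4
33 = 8*4 + 1
4 = 4*1 + 0
gcd = 1, so the inverse exists. Back-substitute:
1 = 33 − 8·4
1 = −8·37 + 9·33
1 = 9·144 − 35·37
1 = −35·613 + 149·144
So 144·149 ≡ 1 (mod 613).

149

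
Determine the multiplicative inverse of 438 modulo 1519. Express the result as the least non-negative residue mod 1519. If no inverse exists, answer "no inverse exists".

gcd(1519, 438) by repeated division:
1519 = 3*438 + 205
438 = 2*205 + 28
205 = 7*28 + 9
28 = 3*9 + 1
9 = 9*1 + 0
The gcd is 1. Working backward:
1 = 28 − 3·9
1 = −3·205 + 22·28
1 = 22·438 − 47·205
1 = −47·1519 + 163·438
So 438·163 ≡ 1 (mod 1519).

163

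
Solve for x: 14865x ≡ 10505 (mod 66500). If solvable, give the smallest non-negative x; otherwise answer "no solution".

First find gcd(14865, 66500):
66500 = 4*14865 + 7040
14865 = 2*7040 + 785
7040 = 8*785 + 760
785 = 1*760 + 25
760 = 30*25 + 10
25 = 2*10 + 5
10 = 2*5 + 0
gcd = 5 and 5 | 10505, so solutions exist. Divide through by 5: 2973x ≡ 2101 (mod 13300).
Now find 2973⁻¹ mod 13300:
13300 = 4·2973 + 1408
2973 = 2·1408 + 157
1408 = 8·157 + 152
157 = 1·152 + 5
152 = 30·5 + 2
5 = 2·2 + 1
2 = 2·1 + 0
Back-substitute:
1 = 5 − 2·2
1 = −2·152 + 61·5
1 = 61·157 − 63·152
1 = −63·1408 + 565·157
1 = 565·2973 − 1193·1408
1 = −1193·13300 + 5337·2973
So 2973⁻¹ ≡ 5337 (mod 13300).
Then x ≡ 5337·2101 ≡ 1137 (mod 13300); the smallest non-negative solution is x = 1137.

1137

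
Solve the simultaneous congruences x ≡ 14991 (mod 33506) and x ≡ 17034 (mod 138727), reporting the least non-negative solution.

Write x = 14991 + 33506·k. Then 33506·k ≡ 17034 − 14991 ≡ 2043 (mod 138727).
Need 33506⁻¹ mod 138727. Extended Euclid on (138727, 33506):
138727 = 4×33506 + 4703
33506 = 7×4703 + 585
4703 = 8×585 + 23
585 = 25×23 + 10
23 = 2×10 + 3
10 = 3×3 + 1
3 = 3×1 + 0
Back-substitute:
1 = 10 − 3·3
1 = −3·23 + 7·10
1 = 7·585 − 178·23
1 = −178·4703 + 1431·585
1 = 1431·33506 − 10195·4703
1 = −10195·138727 + 42211·33506
33506⁻¹ ≡ 42211 (mod 138727), so k ≡ 42211·2043 ≡ 87606 (mod 138727).
x = 14991 + 33506·87606 = 2935341627.

2935341627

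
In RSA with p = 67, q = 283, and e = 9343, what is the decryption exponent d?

8803

φ(n) = (p−1)(q−1) = 66·282 = 18612.
Need d with 9343·d ≡ 1 (mod 18612). Apply the extended Euclidean algorithm:
18612 = 1·9343 + 9269
9343 = 1·9269 + 74
9269 = 125·74 + 19
74 = 3·19 + 17
19 = 1·17 + 2
17 = 8·2 + 1
2 = 2·1 + 0
Back-substitute:
1 = 17 − 8·2
1 = −8·19 + 9·17
1 = 9·74 − 35·19
1 = −35·9269 + 4384·74
1 = 4384·9343 − 4419·9269
1 = −4419·18612 + 8803·9343
So 9343·8803 ≡ 1 (mod 18612), hence d = 8803.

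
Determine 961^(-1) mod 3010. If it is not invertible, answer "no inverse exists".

711

Apply the Euclidean algorithm to 3010 and 961:
3010 = 3*961 + 127
961 = 7*127 + 72
127 = 1*72 + 55
72 = 1*55 + 17
55 = 3*17 + 4
17 = 4*4 + 1
4 = 4*1 + 0
gcd = 1, so the inverse exists. Back-substitute:
1 = 17 − 4·4
1 = −4·55 + 13·17
1 = 13·72 − 17·55
1 = −17·127 + 30·72
1 = 30·961 − 227·127
1 = −227·3010 + 711·961
So 961·711 ≡ 1 (mod 3010).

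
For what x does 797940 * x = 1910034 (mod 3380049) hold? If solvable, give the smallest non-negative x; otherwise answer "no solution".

First find gcd(797940, 3380049):
3380049 = 4*797940 + 188289
797940 = 4*188289 + 44784
188289 = 4*44784 + 9153
44784 = 4*9153 + 8172
9153 = 1*8172 + 981
8172 = 8*981 + 324
981 = 3*324 + 9
324 = 36*9 + 0
gcd = 9 and 9 | 1910034, so solutions exist. Divide through by 9: 88660x ≡ 212226 (mod 375561).
Now find 88660⁻¹ mod 375561:
375561 = 4×88660 + 20921
88660 = 4×20921 + 4976
20921 = 4×4976 + 1017
4976 = 4×1017 + 908
1017 = 1×908 + 109
908 = 8×109 + 36
109 = 3×36 + 1
36 = 36×1 + 0
Back-substitute:
1 = 109 − 3·36
1 = −3·908 + 25·109
1 = 25·1017 − 28·908
1 = −28·4976 + 137·1017
1 = 137·20921 − 576·4976
1 = −576·88660 + 2441·20921
1 = 2441·375561 − 10340·88660
So 88660·(-10340) ≡ 1 (mod 375561), i.e. 88660⁻¹ ≡ 365221.
Then x ≡ 365221·212226 ≡ 361644 (mod 375561); the smallest non-negative solution is x = 361644.

361644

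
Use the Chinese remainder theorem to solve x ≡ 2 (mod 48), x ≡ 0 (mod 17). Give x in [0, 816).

578

Write x = 2 + 48·k. Then 48·k ≡ 0 − 2 ≡ 15 (mod 17).
Need 48⁻¹ mod 17. Extended Euclid on (17, 14):
17 = 1·14 + 3
14 = 4·3 + 2
3 = 1·2 + 1
2 = 2·1 + 0
Back-substitute:
1 = 3 − 2
1 = −14 + 5·3
1 = 5·17 − 6·14
48⁻¹ ≡ 11 (mod 17), so k ≡ 11·15 ≡ 12 (mod 17).
x = 2 + 48·12 = 578.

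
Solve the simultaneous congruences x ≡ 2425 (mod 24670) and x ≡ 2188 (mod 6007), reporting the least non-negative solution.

Write x = 2425 + 24670·k. Then 24670·k ≡ 2188 − 2425 ≡ 5770 (mod 6007).
Need 24670⁻¹ mod 6007. Extended Euclid on (6007, 642):
6007 = 9×642 + 229
642 = 2×229 + 184
229 = 1×184 + 45
184 = 4×45 + 4
45 = 11×4 + 1
4 = 4×1 + 0
Back-substitute:
1 = 45 − 11·4
1 = −11·184 + 45·45
1 = 45·229 − 56·184
1 = −56·642 + 157·229
1 = 157·6007 − 1469·642
24670⁻¹ ≡ 4538 (mod 6007), so k ≡ 4538·5770 ≡ 5754 (mod 6007).
x = 2425 + 24670·5754 = 141953605.

141953605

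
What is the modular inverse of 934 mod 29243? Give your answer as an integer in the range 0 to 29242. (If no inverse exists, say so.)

gcd(29243, 934) by repeated division:
29243 = 31×934 + 289
934 = 3×289 + 67
289 = 4×67 + 21
67 = 3×21 + 4
21 = 5×4 + 1
4 = 4×1 + 0
The gcd is 1. Working backward:
1 = 21 − 5·4
1 = −5·67 + 16·21
1 = 16·289 − 69·67
1 = −69·934 + 223·289
1 = 223·29243 − 6982·934
So 934·(-6982) ≡ 1 (mod 29243), and -6982 ≡ 22261 (mod 29243).

22261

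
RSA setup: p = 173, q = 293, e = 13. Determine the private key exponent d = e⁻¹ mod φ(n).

19317

φ(n) = (p−1)(q−1) = 172·292 = 50224.
Need d with 13·d ≡ 1 (mod 50224). Apply the extended Euclidean algorithm:
50224 = 3863·13 + 5
13 = 2·5 + 3
5 = 1·3 + 2
3 = 1·2 + 1
2 = 2·1 + 0
Back-substitute:
1 = 3 − 2
1 = −5 + 2·3
1 = 2·13 − 5·5
1 = −5·50224 + 19317·13
So 13·19317 ≡ 1 (mod 50224), hence d = 19317.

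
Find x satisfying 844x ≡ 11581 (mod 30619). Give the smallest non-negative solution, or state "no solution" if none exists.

50

First find gcd(844, 30619):
30619 = 36*844 + 235
844 = 3*235 + 139
235 = 1*139 + 96
139 = 1*96 + 43
96 = 2*43 + 10
43 = 4*10 + 3
10 = 3*3 + 1
3 = 3*1 + 0
gcd = 1, so a unique solution mod 30619 exists.
Back-substitute for the Bézout coefficients:
1 = 10 − 3·3
1 = −3·43 + 13·10
1 = 13·96 − 29·43
1 = −29·139 + 42·96
1 = 42·235 − 71·139
1 = −71·844 + 255·235
1 = 255·30619 − 9251·844
So 844·(-9251) ≡ 1 (mod 30619), giving 844⁻¹ ≡ 21368.
x ≡ 844⁻¹·11581 ≡ 21368·11581 ≡ 50 (mod 30619).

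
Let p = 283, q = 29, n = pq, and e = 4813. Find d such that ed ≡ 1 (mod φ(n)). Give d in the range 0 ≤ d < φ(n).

φ(n) = (p−1)(q−1) = 282·28 = 7896.
Need d with 4813·d ≡ 1 (mod 7896). Apply the extended Euclidean algorithm:
7896 = 1*4813 + 3083
4813 = 1*3083 + 1730
3083 = 1*1730 + 1353
1730 = 1*1353 + 377
1353 = 3*377 + 222
377 = 1*222 + 155
222 = 1*155 + 67
155 = 2*67 + 21
67 = 3*21 + 4
21 = 5*4 + 1
4 = 4*1 + 0
Back-substitute:
1 = 21 − 5·4
1 = −5·67 + 16·21
1 = 16·155 − 37·67
1 = −37·222 + 53·155
1 = 53·377 − 90·222
1 = −90·1353 + 323·377
1 = 323·1730 − 413·1353
1 = −413·3083 + 736·1730
1 = 736·4813 − 1149·3083
1 = −1149·7896 + 1885·4813
So 4813·1885 ≡ 1 (mod 7896), hence d = 1885.

1885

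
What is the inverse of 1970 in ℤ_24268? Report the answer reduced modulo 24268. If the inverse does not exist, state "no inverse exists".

no inverse exists

Compute gcd(1970, 24268):
24268 = 12*1970 + 628
1970 = 3*628 + 86
628 = 7*86 + 26
86 = 3*26 + 8
26 = 3*8 + 2
8 = 4*2 + 0
gcd(1970, 24268) = 2 ≠ 1, so 1970 has no multiplicative inverse modulo 24268.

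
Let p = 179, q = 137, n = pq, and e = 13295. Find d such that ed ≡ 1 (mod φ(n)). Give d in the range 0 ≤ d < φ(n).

19279

φ(n) = (p−1)(q−1) = 178·136 = 24208.
Need d with 13295·d ≡ 1 (mod 24208). Apply the extended Euclidean algorithm:
24208 = 1·13295 + 10913
13295 = 1·10913 + 2382
10913 = 4·2382 + 1385
2382 = 1·1385 + 997
1385 = 1·997 + 388
997 = 2·388 + 221
388 = 1·221 + 167
221 = 1·167 + 54
167 = 3·54 + 5
54 = 10·5 + 4
5 = 1·4 + 1
4 = 4·1 + 0
Back-substitute:
1 = 5 − 4
1 = −54 + 11·5
1 = 11·167 − 34·54
1 = −34·221 + 45·167
1 = 45·388 − 79·221
1 = −79·997 + 203·388
1 = 203·1385 − 282·997
1 = −282·2382 + 485·1385
1 = 485·10913 − 2222·2382
1 = −2222·13295 + 2707·10913
1 = 2707·24208 − 4929·13295
So 13295·(-4929) ≡ 1 (mod 24208), hence d ≡ -4929 ≡ 19279 (mod 24208).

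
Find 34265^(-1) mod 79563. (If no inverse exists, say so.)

no inverse exists

Compute gcd(34265, 79563):
79563 = 2×34265 + 11033
34265 = 3×11033 + 1166
11033 = 9×1166 + 539
1166 = 2×539 + 88
539 = 6×88 + 11
88 = 8×11 + 0
gcd(34265, 79563) = 11 ≠ 1, so 34265 has no multiplicative inverse modulo 79563.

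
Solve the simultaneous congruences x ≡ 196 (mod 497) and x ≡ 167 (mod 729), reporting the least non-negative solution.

317282

Write x = 196 + 497·k. Then 497·k ≡ 167 − 196 ≡ 700 (mod 729).
Need 497⁻¹ mod 729. Extended Euclid on (729, 497):
729 = 1×497 + 232
497 = 2×232 + 33
232 = 7×33 + 1
33 = 33×1 + 0
Back-substitute:
1 = 232 − 7·33
1 = −7·497 + 15·232
1 = 15·729 − 22·497
497⁻¹ ≡ 707 (mod 729), so k ≡ 707·700 ≡ 638 (mod 729).
x = 196 + 497·638 = 317282.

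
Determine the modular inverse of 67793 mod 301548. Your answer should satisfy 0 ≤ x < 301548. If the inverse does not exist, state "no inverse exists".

Apply the Euclidean algorithm to 301548 and 67793:
301548 = 4·67793 + 30376
67793 = 2·30376 + 7041
30376 = 4·7041 + 2212
7041 = 3·2212 + 405
2212 = 5·405 + 187
405 = 2·187 + 31
187 = 6·31 + 1
31 = 31·1 + 0
gcd = 1, so the inverse exists. Back-substitute:
1 = 187 − 6·31
1 = −6·405 + 13·187
1 = 13·2212 − 71·405
1 = −71·7041 + 226·2212
1 = 226·30376 − 975·7041
1 = −975·67793 + 2176·30376
1 = 2176·301548 − 9679·67793
Hence 67793⁻¹ ≡ -9679 ≡ 291869 (mod 301548).

291869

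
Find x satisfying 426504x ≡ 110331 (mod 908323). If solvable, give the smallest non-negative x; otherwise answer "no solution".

First find gcd(426504, 908323):
908323 = 2×426504 + 55315
426504 = 7×55315 + 39299
55315 = 1×39299 + 16016
39299 = 2×16016 + 7267
16016 = 2×7267 + 1482
7267 = 4×1482 + 1339
1482 = 1×1339 + 143
1339 = 9×143 + 52
143 = 2×52 + 39
52 = 1×39 + 13
39 = 3×13 + 0
gcd = 13 and 13 | 110331, so solutions exist. Divide through by 13: 32808x ≡ 8487 (mod 69871).
Now find 32808⁻¹ mod 69871:
69871 = 2×32808 + 4255
32808 = 7×4255 + 3023
4255 = 1×3023 + 1232
3023 = 2×1232 + 559
1232 = 2×559 + 114
559 = 4×114 + 103
114 = 1×103 + 11
103 = 9×11 + 4
11 = 2×4 + 3
4 = 1×3 + 1
3 = 3×1 + 0
Back-substitute:
1 = 4 − 3
1 = −11 + 3·4
1 = 3·103 − 28·11
1 = −28·114 + 31·103
1 = 31·559 − 152·114
1 = −152·1232 + 335·559
1 = 335·3023 − 822·1232
1 = −822·4255 + 1157·3023
1 = 1157·32808 − 8921·4255
1 = −8921·69871 + 18999·32808
So 32808⁻¹ ≡ 18999 (mod 69871).
Then x ≡ 18999·8487 ≡ 52116 (mod 69871); the smallest non-negative solution is x = 52116.

52116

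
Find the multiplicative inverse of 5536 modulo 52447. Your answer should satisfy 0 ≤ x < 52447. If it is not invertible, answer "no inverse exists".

40330

Extended Euclidean algorithm:
52447 = 9×5536 + 2623
5536 = 2×2623 + 290
2623 = 9×290 + 13
290 = 22×13 + 4
13 = 3×4 + 1
4 = 4×1 + 0
The gcd is 1. Working backward:
1 = 13 − 3·4
1 = −3·290 + 67·13
1 = 67·2623 − 606·290
1 = −606·5536 + 1279·2623
1 = 1279·52447 − 12117·5536
So 5536·(-12117) ≡ 1 (mod 52447), and -12117 ≡ 40330 (mod 52447).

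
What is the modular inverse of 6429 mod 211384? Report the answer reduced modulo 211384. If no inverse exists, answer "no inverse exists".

Run Euclid on (211384, 6429):
211384 = 32·6429 + 5656
6429 = 1·5656 + 773
5656 = 7·773 + 245
773 = 3·245 + 38
245 = 6·38 + 17
38 = 2·17 + 4
17 = 4·4 + 1
4 = 4·1 + 0
Since gcd(6429, 211384) = 1, back-substitute to write 1 as a combination:
1 = 17 − 4·4
1 = −4·38 + 9·17
1 = 9·245 − 58·38
1 = −58·773 + 183·245
1 = 183·5656 − 1339·773
1 = −1339·6429 + 1522·5656
1 = 1522·211384 − 50043·6429
So 6429·(-50043) ≡ 1 (mod 211384), and -50043 ≡ 161341 (mod 211384).

161341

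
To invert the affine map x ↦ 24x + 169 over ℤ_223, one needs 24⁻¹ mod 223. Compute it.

Extended Euclidean algorithm:
223 = 9*24 + 7
24 = 3*7 + 3
7 = 2*3 + 1
3 = 3*1 + 0
gcd = 1, so the inverse exists. Back-substitute:
1 = 7 − 2·3
1 = −2·24 + 7·7
1 = 7·223 − 65·24
So 24·(-65) ≡ 1 (mod 223), and -65 ≡ 158 (mod 223).

158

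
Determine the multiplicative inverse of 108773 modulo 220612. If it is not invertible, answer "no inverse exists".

Compute gcd(108773, 220612):
220612 = 2×108773 + 3066
108773 = 35×3066 + 1463
3066 = 2×1463 + 140
1463 = 10×140 + 63
140 = 2×63 + 14
63 = 4×14 + 7
14 = 2×7 + 0
Since gcd = 7 > 1, 108773 is not a unit mod 220612.

no inverse exists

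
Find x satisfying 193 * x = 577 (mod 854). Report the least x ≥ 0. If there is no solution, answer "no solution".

503

First find gcd(193, 854):
854 = 4×193 + 82
193 = 2×82 + 29
82 = 2×29 + 24
29 = 1×24 + 5
24 = 4×5 + 4
5 = 1×4 + 1
4 = 4×1 + 0
gcd = 1, so a unique solution mod 854 exists.
Back-substitute for the Bézout coefficients:
1 = 5 − 4
1 = −24 + 5·5
1 = 5·29 − 6·24
1 = −6·82 + 17·29
1 = 17·193 − 40·82
1 = −40·854 + 177·193
So 193·(177) ≡ 1 (mod 854), giving 193⁻¹ ≡ 177.
x ≡ 193⁻¹·577 ≡ 177·577 ≡ 503 (mod 854).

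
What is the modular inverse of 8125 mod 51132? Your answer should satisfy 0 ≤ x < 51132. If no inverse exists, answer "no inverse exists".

14833

Apply the Euclidean algorithm to 51132 and 8125:
51132 = 6×8125 + 2382
8125 = 3×2382 + 979
2382 = 2×979 + 424
979 = 2×424 + 131
424 = 3×131 + 31
131 = 4×31 + 7
31 = 4×7 + 3
7 = 2×3 + 1
3 = 3×1 + 0
gcd = 1, so the inverse exists. Back-substitute:
1 = 7 − 2·3
1 = −2·31 + 9·7
1 = 9·131 − 38·31
1 = −38·424 + 123·131
1 = 123·979 − 284·424
1 = −284·2382 + 691·979
1 = 691·8125 − 2357·2382
1 = −2357·51132 + 14833·8125
So 8125·14833 ≡ 1 (mod 51132).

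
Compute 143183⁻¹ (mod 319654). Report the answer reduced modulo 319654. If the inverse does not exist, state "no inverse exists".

Apply the Euclidean algorithm to 319654 and 143183:
319654 = 2·143183 + 33288
143183 = 4·33288 + 10031
33288 = 3·10031 + 3195
10031 = 3·3195 + 446
3195 = 7·446 + 73
446 = 6·73 + 8
73 = 9·8 + 1
8 = 8·1 + 0
Since gcd(143183, 319654) = 1, back-substitute to write 1 as a combination:
1 = 73 − 9·8
1 = −9·446 + 55·73
1 = 55·3195 − 394·446
1 = −394·10031 + 1237·3195
1 = 1237·33288 − 4105·10031
1 = −4105·143183 + 17657·33288
1 = 17657·319654 − 39419·143183
Thus 143183·(-39419) ≡ 1 (mod 319654); reducing, -39419 mod 319654 = 280235.

280235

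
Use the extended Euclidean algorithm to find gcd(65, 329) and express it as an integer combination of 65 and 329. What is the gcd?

Repeated division:
329 = 5·65 + 4
65 = 16·4 + 1
4 = 4·1 + 0
gcd(65, 329) = 1.
Back-substituting:
1 = 65 − 16·4
1 = −16·329 + 81·65
So 1 = (-16)·329 + (81)·65.

1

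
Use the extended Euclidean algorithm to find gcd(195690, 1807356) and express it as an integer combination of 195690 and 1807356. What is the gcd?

6

Repeated division:
1807356 = 9×195690 + 46146
195690 = 4×46146 + 11106
46146 = 4×11106 + 1722
11106 = 6×1722 + 774
1722 = 2×774 + 174
774 = 4×174 + 78
174 = 2×78 + 18
78 = 4×18 + 6
18 = 3×6 + 0
gcd(195690, 1807356) = 6.
Express as a combination:
6 = 78 − 4·18
6 = −4·174 + 9·78
6 = 9·774 − 40·174
6 = −40·1722 + 89·774
6 = 89·11106 − 574·1722
6 = −574·46146 + 2385·11106
6 = 2385·195690 − 10114·46146
6 = −10114·1807356 + 93411·195690
So 6 = (-10114)·1807356 + (93411)·195690.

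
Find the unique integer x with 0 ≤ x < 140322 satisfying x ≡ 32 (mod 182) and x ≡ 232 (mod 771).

Write x = 32 + 182·k. Then 182·k ≡ 232 − 32 ≡ 200 (mod 771).
Need 182⁻¹ mod 771. Extended Euclid on (771, 182):
771 = 4·182 + 43
182 = 4·43 + 10
43 = 4·10 + 3
10 = 3·3 + 1
3 = 3·1 + 0
Back-substitute:
1 = 10 − 3·3
1 = −3·43 + 13·10
1 = 13·182 − 55·43
1 = −55·771 + 233·182
182⁻¹ ≡ 233 (mod 771), so k ≡ 233·200 ≡ 340 (mod 771).
x = 32 + 182·340 = 61912.

61912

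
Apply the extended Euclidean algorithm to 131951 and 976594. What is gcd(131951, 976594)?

Repeated division:
976594 = 7·131951 + 52937
131951 = 2·52937 + 26077
52937 = 2·26077 + 783
26077 = 33·783 + 238
783 = 3·238 + 69
238 = 3·69 + 31
69 = 2·31 + 7
31 = 4·7 + 3
7 = 2·3 + 1
3 = 3·1 + 0
gcd(131951, 976594) = 1.
Express as a combination:
1 = 7 − 2·3
1 = −2·31 + 9·7
1 = 9·69 − 20·31
1 = −20·238 + 69·69
1 = 69·783 − 227·238
1 = −227·26077 + 7560·783
1 = 7560·52937 − 15347·26077
1 = −15347·131951 + 38254·52937
1 = 38254·976594 − 283125·131951
So 1 = (38254)·976594 + (-283125)·131951.

1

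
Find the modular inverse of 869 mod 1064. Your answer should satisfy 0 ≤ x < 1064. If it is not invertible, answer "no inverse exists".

Apply the Euclidean algorithm to 1064 and 869:
1064 = 1·869 + 195
869 = 4·195 + 89
195 = 2·89 + 17
89 = 5·17 + 4
17 = 4·4 + 1
4 = 4·1 + 0
The gcd is 1. Working backward:
1 = 17 − 4·4
1 = −4·89 + 21·17
1 = 21·195 − 46·89
1 = −46·869 + 205·195
1 = 205·1064 − 251·869
Hence 869⁻¹ ≡ -251 ≡ 813 (mod 1064).

813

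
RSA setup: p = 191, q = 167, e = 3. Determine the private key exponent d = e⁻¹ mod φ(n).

21027

φ(n) = (p−1)(q−1) = 190·166 = 31540.
Need d with 3·d ≡ 1 (mod 31540). Apply the extended Euclidean algorithm:
31540 = 10513·3 + 1
3 = 3·1 + 0
Back-substitute:
1 = 31540 − 10513·3
So 3·(-10513) ≡ 1 (mod 31540), hence d ≡ -10513 ≡ 21027 (mod 31540).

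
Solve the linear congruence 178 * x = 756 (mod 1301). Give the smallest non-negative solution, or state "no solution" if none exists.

779

First find gcd(178, 1301):
1301 = 7×178 + 55
178 = 3×55 + 13
55 = 4×13 + 3
13 = 4×3 + 1
3 = 3×1 + 0
gcd = 1, so a unique solution mod 1301 exists.
Back-substitute for the Bézout coefficients:
1 = 13 − 4·3
1 = −4·55 + 17·13
1 = 17·178 − 55·55
1 = −55·1301 + 402·178
So 178·(402) ≡ 1 (mod 1301), giving 178⁻¹ ≡ 402.
x ≡ 178⁻¹·756 ≡ 402·756 ≡ 779 (mod 1301).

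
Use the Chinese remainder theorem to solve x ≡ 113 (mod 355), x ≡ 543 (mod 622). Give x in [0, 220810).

Write x = 113 + 355·k. Then 355·k ≡ 543 − 113 ≡ 430 (mod 622).
Need 355⁻¹ mod 622. Extended Euclid on (622, 355):
622 = 1*355 + 267
355 = 1*267 + 88
267 = 3*88 + 3
88 = 29*3 + 1
3 = 3*1 + 0
Back-substitute:
1 = 88 − 29·3
1 = −29·267 + 88·88
1 = 88·355 − 117·267
1 = −117·622 + 205·355
355⁻¹ ≡ 205 (mod 622), so k ≡ 205·430 ≡ 448 (mod 622).
x = 113 + 355·448 = 159153.

159153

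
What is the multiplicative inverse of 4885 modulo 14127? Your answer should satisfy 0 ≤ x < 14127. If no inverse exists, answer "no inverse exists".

Run Euclid on (14127, 4885):
14127 = 2·4885 + 4357
4885 = 1·4357 + 528
4357 = 8·528 + 133
528 = 3·133 + 129
133 = 1·129 + 4
129 = 32·4 + 1
4 = 4·1 + 0
The gcd is 1. Working backward:
1 = 129 − 32·4
1 = −32·133 + 33·129
1 = 33·528 − 131·133
1 = −131·4357 + 1081·528
1 = 1081·4885 − 1212·4357
1 = −1212·14127 + 3505·4885
So 4885·3505 ≡ 1 (mod 14127).

3505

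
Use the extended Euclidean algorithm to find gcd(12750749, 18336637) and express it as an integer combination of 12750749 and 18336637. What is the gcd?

11

Euclidean algorithm:
18336637 = 1×12750749 + 5585888
12750749 = 2×5585888 + 1578973
5585888 = 3×1578973 + 848969
1578973 = 1×848969 + 730004
848969 = 1×730004 + 118965
730004 = 6×118965 + 16214
118965 = 7×16214 + 5467
16214 = 2×5467 + 5280
5467 = 1×5280 + 187
5280 = 28×187 + 44
187 = 4×44 + 11
44 = 4×11 + 0
gcd(12750749, 18336637) = 11.
Working backward:
11 = 187 − 4·44
11 = −4·5280 + 113·187
11 = 113·5467 − 117·5280
11 = −117·16214 + 347·5467
11 = 347·118965 − 2546·16214
11 = −2546·730004 + 15623·118965
11 = 15623·848969 − 18169·730004
11 = −18169·1578973 + 33792·848969
11 = 33792·5585888 − 119545·1578973
11 = −119545·12750749 + 272882·5585888
11 = 272882·18336637 − 392427·12750749
So 11 = (272882)·18336637 + (-392427)·12750749.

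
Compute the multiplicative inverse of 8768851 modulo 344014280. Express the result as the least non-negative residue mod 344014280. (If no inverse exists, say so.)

gcd(344014280, 8768851) by repeated division:
344014280 = 39*8768851 + 2029091
8768851 = 4*2029091 + 652487
2029091 = 3*652487 + 71630
652487 = 9*71630 + 7817
71630 = 9*7817 + 1277
7817 = 6*1277 + 155
1277 = 8*155 + 37
155 = 4*37 + 7
37 = 5*7 + 2
7 = 3*2 + 1
2 = 2*1 + 0
The gcd is 1. Working backward:
1 = 7 − 3·2
1 = −3·37 + 16·7
1 = 16·155 − 67·37
1 = −67·1277 + 552·155
1 = 552·7817 − 3379·1277
1 = −3379·71630 + 30963·7817
1 = 30963·652487 − 282046·71630
1 = −282046·2029091 + 877101·652487
1 = 877101·8768851 − 3790450·2029091
1 = −3790450·344014280 + 148704651·8768851
So 8768851·148704651 ≡ 1 (mod 344014280).

148704651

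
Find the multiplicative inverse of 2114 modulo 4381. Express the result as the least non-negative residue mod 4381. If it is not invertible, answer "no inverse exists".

2033

Extended Euclidean algorithm:
4381 = 2×2114 + 153
2114 = 13×153 + 125
153 = 1×125 + 28
125 = 4×28 + 13
28 = 2×13 + 2
13 = 6×2 + 1
2 = 2×1 + 0
The gcd is 1. Working backward:
1 = 13 − 6·2
1 = −6·28 + 13·13
1 = 13·125 − 58·28
1 = −58·153 + 71·125
1 = 71·2114 − 981·153
1 = −981·4381 + 2033·2114
So 2114·2033 ≡ 1 (mod 4381).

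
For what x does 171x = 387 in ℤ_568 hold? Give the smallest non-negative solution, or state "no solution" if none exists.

First find gcd(171, 568):
568 = 3*171 + 55
171 = 3*55 + 6
55 = 9*6 + 1
6 = 6*1 + 0
gcd = 1, so a unique solution mod 568 exists.
Back-substitute for the Bézout coefficients:
1 = 55 − 9·6
1 = −9·171 + 28·55
1 = 28·568 − 93·171
So 171·(-93) ≡ 1 (mod 568), giving 171⁻¹ ≡ 475.
x ≡ 171⁻¹·387 ≡ 475·387 ≡ 361 (mod 568).

361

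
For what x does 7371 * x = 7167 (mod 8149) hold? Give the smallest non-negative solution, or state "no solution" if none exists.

First find gcd(7371, 8149):
8149 = 1·7371 + 778
7371 = 9·778 + 369
778 = 2·369 + 40
369 = 9·40 + 9
40 = 4·9 + 4
9 = 2·4 + 1
4 = 4·1 + 0
gcd = 1, so a unique solution mod 8149 exists.
Back-substitute for the Bézout coefficients:
1 = 9 − 2·4
1 = −2·40 + 9·9
1 = 9·369 − 83·40
1 = −83·778 + 175·369
1 = 175·7371 − 1658·778
1 = −1658·8149 + 1833·7371
So 7371·(1833) ≡ 1 (mod 8149), giving 7371⁻¹ ≡ 1833.
x ≡ 7371⁻¹·7167 ≡ 1833·7167 ≡ 923 (mod 8149).

923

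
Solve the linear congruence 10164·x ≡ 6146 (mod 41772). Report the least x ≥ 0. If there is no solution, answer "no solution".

gcd(10164, 41772):
41772 = 4*10164 + 1116
10164 = 9*1116 + 120
1116 = 9*120 + 36
120 = 3*36 + 12
36 = 3*12 + 0
gcd = 12, but 12 ∤ 6146, so the congruence has no solution.

no solution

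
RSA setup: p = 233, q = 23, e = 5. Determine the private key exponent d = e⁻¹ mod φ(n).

φ(n) = (p−1)(q−1) = 232·22 = 5104.
Need d with 5·d ≡ 1 (mod 5104). Apply the extended Euclidean algorithm:
5104 = 1020·5 + 4
5 = 1·4 + 1
4 = 4·1 + 0
Back-substitute:
1 = 5 − 4
1 = −5104 + 1021·5
So 5·1021 ≡ 1 (mod 5104), hence d = 1021.

1021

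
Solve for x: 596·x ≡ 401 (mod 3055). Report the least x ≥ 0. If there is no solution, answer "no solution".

1236

First find gcd(596, 3055):
3055 = 5×596 + 75
596 = 7×75 + 71
75 = 1×71 + 4
71 = 17×4 + 3
4 = 1×3 + 1
3 = 3×1 + 0
gcd = 1, so a unique solution mod 3055 exists.
Back-substitute for the Bézout coefficients:
1 = 4 − 3
1 = −71 + 18·4
1 = 18·75 − 19·71
1 = −19·596 + 151·75
1 = 151·3055 − 774·596
So 596·(-774) ≡ 1 (mod 3055), giving 596⁻¹ ≡ 2281.
x ≡ 596⁻¹·401 ≡ 2281·401 ≡ 1236 (mod 3055).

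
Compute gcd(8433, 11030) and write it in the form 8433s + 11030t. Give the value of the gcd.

1

Euclidean algorithm:
11030 = 1×8433 + 2597
8433 = 3×2597 + 642
2597 = 4×642 + 29
642 = 22×29 + 4
29 = 7×4 + 1
4 = 4×1 + 0
gcd(8433, 11030) = 1.
Working backward:
1 = 29 − 7·4
1 = −7·642 + 155·29
1 = 155·2597 − 627·642
1 = −627·8433 + 2036·2597
1 = 2036·11030 − 2663·8433
So 1 = (2036)·11030 + (-2663)·8433.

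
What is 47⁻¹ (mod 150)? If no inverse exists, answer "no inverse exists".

Extended Euclidean algorithm:
150 = 3*47 + 9
47 = 5*9 + 2
9 = 4*2 + 1
2 = 2*1 + 0
The gcd is 1. Working backward:
1 = 9 − 4·2
1 = −4·47 + 21·9
1 = 21·150 − 67·47
Thus 47·(-67) ≡ 1 (mod 150); reducing, -67 mod 150 = 83.

83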